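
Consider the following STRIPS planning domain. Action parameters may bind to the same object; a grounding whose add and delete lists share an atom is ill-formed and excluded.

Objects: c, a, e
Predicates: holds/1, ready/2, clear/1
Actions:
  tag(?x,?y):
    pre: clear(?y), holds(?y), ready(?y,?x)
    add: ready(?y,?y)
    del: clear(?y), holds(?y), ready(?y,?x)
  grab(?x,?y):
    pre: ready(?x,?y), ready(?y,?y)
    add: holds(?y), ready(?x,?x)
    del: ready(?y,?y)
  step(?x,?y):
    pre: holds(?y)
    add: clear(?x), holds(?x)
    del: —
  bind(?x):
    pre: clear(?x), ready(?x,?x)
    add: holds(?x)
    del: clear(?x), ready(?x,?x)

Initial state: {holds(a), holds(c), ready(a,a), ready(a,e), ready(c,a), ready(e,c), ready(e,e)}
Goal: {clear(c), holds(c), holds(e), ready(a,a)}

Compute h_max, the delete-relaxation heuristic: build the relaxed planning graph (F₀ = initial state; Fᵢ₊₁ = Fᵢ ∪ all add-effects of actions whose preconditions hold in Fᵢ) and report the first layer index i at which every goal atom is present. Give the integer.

1

F0 = init (7 atoms)
F1 = F0 ∪ {clear(a), clear(c), clear(e), holds(e), ready(c,c)}  (12 atoms)
goal ⊆ F1  ⇒  h_max = 1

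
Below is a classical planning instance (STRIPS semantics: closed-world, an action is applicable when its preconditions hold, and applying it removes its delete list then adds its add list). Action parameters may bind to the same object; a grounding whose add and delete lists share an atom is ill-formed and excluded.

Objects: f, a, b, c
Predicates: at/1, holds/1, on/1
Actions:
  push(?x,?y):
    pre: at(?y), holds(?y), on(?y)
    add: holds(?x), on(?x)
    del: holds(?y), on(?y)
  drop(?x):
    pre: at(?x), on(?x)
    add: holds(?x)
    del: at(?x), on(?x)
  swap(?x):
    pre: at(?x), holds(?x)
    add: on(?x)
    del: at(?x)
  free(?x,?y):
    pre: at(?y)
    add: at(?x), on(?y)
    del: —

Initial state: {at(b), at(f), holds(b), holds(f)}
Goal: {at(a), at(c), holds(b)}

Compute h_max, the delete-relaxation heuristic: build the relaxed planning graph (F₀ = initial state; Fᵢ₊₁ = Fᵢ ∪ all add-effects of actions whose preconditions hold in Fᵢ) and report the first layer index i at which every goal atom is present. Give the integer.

F0 = init (4 atoms)
F1 = F0 ∪ {at(a), at(c), on(b), on(f)}  (8 atoms)
goal ⊆ F1  ⇒  h_max = 1

1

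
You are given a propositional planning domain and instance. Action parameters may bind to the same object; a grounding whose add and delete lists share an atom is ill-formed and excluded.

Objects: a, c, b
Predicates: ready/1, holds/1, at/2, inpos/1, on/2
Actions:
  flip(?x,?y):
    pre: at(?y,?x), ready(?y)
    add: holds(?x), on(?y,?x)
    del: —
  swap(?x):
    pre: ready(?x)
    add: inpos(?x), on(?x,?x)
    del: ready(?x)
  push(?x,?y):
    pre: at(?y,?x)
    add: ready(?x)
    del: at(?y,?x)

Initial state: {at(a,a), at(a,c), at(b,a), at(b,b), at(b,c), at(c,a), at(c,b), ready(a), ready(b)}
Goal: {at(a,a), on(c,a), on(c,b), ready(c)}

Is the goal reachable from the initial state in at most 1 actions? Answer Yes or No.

No

1. push(c,a)  →  {at(a,a), at(b,a), at(b,b), at(b,c), at(c,a), at(c,b), ready(a), ready(b), ready(c)}
2. flip(a,c)  →  {at(a,a), at(b,a), at(b,b), at(b,c), at(c,a), at(c,b), holds(a), on(c,a), ready(a), ready(b), ready(c)}
3. flip(b,c)  →  {at(a,a), at(b,a), at(b,b), at(b,c), at(c,a), at(c,b), holds(a), holds(b), on(c,a), on(c,b), ready(a), ready(b), ready(c)}
optimal plan length = 3; 3 > 1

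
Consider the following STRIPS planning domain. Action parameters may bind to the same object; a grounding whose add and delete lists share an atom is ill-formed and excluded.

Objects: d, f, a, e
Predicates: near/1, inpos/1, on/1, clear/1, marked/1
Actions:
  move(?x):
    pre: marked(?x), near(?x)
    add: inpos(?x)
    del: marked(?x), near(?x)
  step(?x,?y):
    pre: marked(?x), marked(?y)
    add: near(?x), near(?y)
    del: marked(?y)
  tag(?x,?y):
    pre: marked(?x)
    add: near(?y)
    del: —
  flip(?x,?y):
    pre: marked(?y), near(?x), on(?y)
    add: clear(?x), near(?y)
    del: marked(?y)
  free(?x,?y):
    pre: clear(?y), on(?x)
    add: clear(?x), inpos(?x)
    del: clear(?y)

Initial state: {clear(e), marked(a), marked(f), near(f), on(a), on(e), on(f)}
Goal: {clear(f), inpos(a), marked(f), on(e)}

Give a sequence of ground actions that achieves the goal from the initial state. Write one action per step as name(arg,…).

1. flip(f,a)  →  {clear(e), clear(f), marked(f), near(a), near(f), on(a), on(e), on(f)}
2. free(a,e)  →  {clear(a), clear(f), inpos(a), marked(f), near(a), near(f), on(a), on(e), on(f)}

flip(f,a); free(a,e)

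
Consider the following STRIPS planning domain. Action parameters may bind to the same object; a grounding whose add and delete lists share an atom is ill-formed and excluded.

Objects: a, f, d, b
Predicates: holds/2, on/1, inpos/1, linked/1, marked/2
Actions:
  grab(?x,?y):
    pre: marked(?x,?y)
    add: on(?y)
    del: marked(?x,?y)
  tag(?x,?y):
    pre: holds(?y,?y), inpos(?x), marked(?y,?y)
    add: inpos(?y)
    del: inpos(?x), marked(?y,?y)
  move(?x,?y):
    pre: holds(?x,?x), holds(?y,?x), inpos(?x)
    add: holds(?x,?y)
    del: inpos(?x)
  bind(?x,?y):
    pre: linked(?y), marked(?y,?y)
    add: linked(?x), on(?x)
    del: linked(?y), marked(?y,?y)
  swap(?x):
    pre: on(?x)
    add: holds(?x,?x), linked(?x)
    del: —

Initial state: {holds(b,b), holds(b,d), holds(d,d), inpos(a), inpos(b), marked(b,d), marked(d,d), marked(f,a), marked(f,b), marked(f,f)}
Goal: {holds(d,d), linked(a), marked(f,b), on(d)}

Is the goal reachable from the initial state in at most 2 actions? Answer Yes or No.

1. grab(f,a)  →  {holds(b,b), holds(b,d), holds(d,d), inpos(a), inpos(b), marked(b,d), marked(d,d), marked(f,b), marked(f,f), on(a)}
2. grab(d,d)  →  {holds(b,b), holds(b,d), holds(d,d), inpos(a), inpos(b), marked(b,d), marked(f,b), marked(f,f), on(a), on(d)}
3. swap(a)  →  {holds(a,a), holds(b,b), holds(b,d), holds(d,d), inpos(a), inpos(b), linked(a), marked(b,d), marked(f,b), marked(f,f), on(a), on(d)}
optimal plan length = 3; 3 > 2

No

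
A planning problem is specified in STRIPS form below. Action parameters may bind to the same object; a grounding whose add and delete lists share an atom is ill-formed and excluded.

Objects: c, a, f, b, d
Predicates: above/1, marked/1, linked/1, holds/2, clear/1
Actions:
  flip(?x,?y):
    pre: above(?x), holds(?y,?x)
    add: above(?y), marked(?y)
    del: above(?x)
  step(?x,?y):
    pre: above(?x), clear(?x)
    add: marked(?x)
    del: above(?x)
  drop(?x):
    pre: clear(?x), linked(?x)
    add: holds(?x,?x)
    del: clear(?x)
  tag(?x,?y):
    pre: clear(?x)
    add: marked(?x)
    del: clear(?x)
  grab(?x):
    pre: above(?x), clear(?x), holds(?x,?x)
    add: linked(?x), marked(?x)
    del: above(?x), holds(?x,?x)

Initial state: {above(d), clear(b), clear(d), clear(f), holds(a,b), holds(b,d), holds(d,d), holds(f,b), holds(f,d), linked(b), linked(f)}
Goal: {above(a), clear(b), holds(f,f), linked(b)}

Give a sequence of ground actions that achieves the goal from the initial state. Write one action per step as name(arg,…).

1. flip(d,b)  →  {above(b), clear(b), clear(d), clear(f), holds(a,b), holds(b,d), holds(d,d), holds(f,b), holds(f,d), linked(b), linked(f), marked(b)}
2. flip(b,a)  →  {above(a), clear(b), clear(d), clear(f), holds(a,b), holds(b,d), holds(d,d), holds(f,b), holds(f,d), linked(b), linked(f), marked(a), marked(b)}
3. drop(f)  →  {above(a), clear(b), clear(d), holds(a,b), holds(b,d), holds(d,d), holds(f,b), holds(f,d), holds(f,f), linked(b), linked(f), marked(a), marked(b)}

flip(d,b); flip(b,a); drop(f)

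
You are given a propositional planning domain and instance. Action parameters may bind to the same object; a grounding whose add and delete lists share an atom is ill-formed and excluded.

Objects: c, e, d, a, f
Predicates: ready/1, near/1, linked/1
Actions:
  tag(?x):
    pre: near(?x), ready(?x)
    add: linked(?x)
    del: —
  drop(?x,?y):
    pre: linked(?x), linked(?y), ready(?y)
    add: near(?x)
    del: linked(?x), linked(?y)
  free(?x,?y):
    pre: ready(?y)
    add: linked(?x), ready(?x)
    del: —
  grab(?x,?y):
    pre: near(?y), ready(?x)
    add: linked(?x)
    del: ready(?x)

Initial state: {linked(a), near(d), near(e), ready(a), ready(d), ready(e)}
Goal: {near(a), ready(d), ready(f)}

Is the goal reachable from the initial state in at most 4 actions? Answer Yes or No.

1. drop(a,a)  →  {near(a), near(d), near(e), ready(a), ready(d), ready(e)}
2. free(f,e)  →  {linked(f), near(a), near(d), near(e), ready(a), ready(d), ready(e), ready(f)}
optimal plan length = 2; 2 ≤ 4

Yes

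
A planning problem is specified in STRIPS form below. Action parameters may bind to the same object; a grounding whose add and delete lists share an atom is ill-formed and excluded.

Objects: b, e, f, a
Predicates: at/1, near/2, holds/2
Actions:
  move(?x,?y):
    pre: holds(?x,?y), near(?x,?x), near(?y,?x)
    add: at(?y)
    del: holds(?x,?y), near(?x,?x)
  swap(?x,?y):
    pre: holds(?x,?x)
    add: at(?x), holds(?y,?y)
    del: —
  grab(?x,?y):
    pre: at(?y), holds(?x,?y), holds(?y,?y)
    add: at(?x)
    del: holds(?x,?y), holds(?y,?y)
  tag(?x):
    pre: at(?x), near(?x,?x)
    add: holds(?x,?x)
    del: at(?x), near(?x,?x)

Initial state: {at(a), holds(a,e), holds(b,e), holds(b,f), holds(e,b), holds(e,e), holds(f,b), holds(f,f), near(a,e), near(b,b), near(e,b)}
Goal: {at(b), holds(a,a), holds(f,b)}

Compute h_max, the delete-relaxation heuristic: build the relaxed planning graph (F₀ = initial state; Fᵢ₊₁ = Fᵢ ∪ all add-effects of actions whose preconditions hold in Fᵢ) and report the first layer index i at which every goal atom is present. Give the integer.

F0 = init (11 atoms)
F1 = F0 ∪ {at(e), at(f), holds(a,a), holds(b,b)}  (15 atoms)
F2 = F1 ∪ {at(b)}  (16 atoms)
goal ⊆ F2  ⇒  h_max = 2

2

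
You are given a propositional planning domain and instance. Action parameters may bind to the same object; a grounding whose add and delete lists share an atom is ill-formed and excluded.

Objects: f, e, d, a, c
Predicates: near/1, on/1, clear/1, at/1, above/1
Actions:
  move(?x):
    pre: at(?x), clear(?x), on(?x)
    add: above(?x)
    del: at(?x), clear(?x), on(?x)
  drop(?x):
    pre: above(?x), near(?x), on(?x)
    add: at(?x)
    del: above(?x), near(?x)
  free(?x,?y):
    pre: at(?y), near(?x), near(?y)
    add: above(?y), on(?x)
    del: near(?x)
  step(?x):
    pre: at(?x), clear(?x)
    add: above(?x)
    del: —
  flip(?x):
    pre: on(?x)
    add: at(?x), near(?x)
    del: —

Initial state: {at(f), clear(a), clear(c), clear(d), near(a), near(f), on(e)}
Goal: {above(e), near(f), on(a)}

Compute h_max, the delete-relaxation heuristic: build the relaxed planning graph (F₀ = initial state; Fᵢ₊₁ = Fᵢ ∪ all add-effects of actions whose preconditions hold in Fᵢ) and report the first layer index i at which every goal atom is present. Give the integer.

F0 = init (7 atoms)
F1 = F0 ∪ {above(f), at(e), near(e), on(a), on(f)}  (12 atoms)
F2 = F1 ∪ {above(e), at(a)}  (14 atoms)
goal ⊆ F2  ⇒  h_max = 2

2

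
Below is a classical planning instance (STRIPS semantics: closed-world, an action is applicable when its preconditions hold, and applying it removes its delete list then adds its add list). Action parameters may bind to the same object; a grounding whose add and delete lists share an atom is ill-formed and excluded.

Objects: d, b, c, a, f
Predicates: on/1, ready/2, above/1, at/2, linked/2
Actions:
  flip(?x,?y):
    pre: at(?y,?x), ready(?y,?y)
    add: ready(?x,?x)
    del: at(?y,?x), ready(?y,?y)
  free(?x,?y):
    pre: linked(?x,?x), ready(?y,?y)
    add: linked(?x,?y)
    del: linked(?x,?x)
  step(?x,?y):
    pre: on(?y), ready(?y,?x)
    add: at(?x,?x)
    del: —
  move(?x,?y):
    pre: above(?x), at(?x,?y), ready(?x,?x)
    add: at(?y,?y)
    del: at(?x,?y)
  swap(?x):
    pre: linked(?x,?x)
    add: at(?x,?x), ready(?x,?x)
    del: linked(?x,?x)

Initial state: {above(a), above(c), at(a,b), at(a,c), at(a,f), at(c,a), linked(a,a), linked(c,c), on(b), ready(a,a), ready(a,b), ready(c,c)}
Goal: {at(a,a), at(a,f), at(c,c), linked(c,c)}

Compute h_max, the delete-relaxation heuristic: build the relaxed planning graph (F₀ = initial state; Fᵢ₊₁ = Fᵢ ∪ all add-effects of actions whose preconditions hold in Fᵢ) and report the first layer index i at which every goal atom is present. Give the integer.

F0 = init (12 atoms)
F1 = F0 ∪ {at(a,a), at(b,b), at(c,c), at(f,f), linked(a,c), linked(c,a), ready(b,b), ready(f,f)}  (20 atoms)
goal ⊆ F1  ⇒  h_max = 1

1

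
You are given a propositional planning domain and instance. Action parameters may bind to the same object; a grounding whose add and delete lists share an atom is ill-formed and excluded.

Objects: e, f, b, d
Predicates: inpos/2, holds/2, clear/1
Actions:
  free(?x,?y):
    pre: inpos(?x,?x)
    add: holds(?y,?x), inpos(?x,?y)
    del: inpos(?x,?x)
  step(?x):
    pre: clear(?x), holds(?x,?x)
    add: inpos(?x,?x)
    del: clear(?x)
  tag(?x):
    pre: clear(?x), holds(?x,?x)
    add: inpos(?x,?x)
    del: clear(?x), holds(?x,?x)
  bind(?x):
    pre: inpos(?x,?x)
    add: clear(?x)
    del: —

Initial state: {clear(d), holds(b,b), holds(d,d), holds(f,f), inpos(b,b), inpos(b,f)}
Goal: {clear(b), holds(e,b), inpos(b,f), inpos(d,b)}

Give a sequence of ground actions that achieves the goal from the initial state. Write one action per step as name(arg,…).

step(d); free(d,b); bind(b); free(b,e)

1. step(d)  →  {holds(b,b), holds(d,d), holds(f,f), inpos(b,b), inpos(b,f), inpos(d,d)}
2. free(d,b)  →  {holds(b,b), holds(b,d), holds(d,d), holds(f,f), inpos(b,b), inpos(b,f), inpos(d,b)}
3. bind(b)  →  {clear(b), holds(b,b), holds(b,d), holds(d,d), holds(f,f), inpos(b,b), inpos(b,f), inpos(d,b)}
4. free(b,e)  →  {clear(b), holds(b,b), holds(b,d), holds(d,d), holds(e,b), holds(f,f), inpos(b,e), inpos(b,f), inpos(d,b)}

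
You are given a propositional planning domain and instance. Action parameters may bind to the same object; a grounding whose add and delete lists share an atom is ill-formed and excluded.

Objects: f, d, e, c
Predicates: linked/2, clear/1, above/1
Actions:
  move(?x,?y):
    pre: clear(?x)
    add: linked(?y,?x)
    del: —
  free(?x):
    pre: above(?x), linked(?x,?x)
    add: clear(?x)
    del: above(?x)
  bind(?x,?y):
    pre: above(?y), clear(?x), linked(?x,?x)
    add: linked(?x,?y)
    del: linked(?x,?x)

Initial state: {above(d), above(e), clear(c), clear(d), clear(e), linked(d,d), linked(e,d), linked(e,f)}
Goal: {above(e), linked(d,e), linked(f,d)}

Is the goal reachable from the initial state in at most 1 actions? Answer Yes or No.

No

1. move(d,f)  →  {above(d), above(e), clear(c), clear(d), clear(e), linked(d,d), linked(e,d), linked(e,f), linked(f,d)}
2. move(e,d)  →  {above(d), above(e), clear(c), clear(d), clear(e), linked(d,d), linked(d,e), linked(e,d), linked(e,f), linked(f,d)}
optimal plan length = 2; 2 > 1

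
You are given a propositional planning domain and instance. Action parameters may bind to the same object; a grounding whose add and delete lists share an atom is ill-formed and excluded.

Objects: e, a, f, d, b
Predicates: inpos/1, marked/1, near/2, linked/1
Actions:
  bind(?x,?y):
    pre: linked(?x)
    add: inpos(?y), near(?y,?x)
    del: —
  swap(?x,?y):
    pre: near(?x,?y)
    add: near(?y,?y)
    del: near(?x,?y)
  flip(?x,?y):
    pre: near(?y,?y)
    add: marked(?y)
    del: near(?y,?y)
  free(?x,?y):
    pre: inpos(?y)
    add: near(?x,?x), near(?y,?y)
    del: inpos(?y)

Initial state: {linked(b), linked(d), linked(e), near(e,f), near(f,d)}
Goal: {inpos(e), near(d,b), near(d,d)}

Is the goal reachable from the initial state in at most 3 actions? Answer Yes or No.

1. bind(e,e)  →  {inpos(e), linked(b), linked(d), linked(e), near(e,e), near(e,f), near(f,d)}
2. bind(d,d)  →  {inpos(d), inpos(e), linked(b), linked(d), linked(e), near(d,d), near(e,e), near(e,f), near(f,d)}
3. bind(b,d)  →  {inpos(d), inpos(e), linked(b), linked(d), linked(e), near(d,b), near(d,d), near(e,e), near(e,f), near(f,d)}
optimal plan length = 3; 3 ≤ 3

Yes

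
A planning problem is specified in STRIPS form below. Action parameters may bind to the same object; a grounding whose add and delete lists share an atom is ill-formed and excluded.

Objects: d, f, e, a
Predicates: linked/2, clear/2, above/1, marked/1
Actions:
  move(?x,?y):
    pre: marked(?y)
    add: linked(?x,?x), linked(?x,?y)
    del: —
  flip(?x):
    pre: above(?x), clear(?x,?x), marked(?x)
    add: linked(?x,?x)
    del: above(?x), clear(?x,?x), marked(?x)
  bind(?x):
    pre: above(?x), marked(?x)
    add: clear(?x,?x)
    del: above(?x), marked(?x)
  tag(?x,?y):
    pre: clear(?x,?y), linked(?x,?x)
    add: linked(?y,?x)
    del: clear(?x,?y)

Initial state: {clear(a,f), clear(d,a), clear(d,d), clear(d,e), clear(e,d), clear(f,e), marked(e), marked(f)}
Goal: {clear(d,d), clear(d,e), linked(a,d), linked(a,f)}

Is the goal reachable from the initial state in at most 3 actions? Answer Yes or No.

1. move(d,f)  →  {clear(a,f), clear(d,a), clear(d,d), clear(d,e), clear(e,d), clear(f,e), linked(d,d), linked(d,f), marked(e), marked(f)}
2. move(a,f)  →  {clear(a,f), clear(d,a), clear(d,d), clear(d,e), clear(e,d), clear(f,e), linked(a,a), linked(a,f), linked(d,d), linked(d,f), marked(e), marked(f)}
3. tag(d,a)  →  {clear(a,f), clear(d,d), clear(d,e), clear(e,d), clear(f,e), linked(a,a), linked(a,d), linked(a,f), linked(d,d), linked(d,f), marked(e), marked(f)}
optimal plan length = 3; 3 ≤ 3

Yes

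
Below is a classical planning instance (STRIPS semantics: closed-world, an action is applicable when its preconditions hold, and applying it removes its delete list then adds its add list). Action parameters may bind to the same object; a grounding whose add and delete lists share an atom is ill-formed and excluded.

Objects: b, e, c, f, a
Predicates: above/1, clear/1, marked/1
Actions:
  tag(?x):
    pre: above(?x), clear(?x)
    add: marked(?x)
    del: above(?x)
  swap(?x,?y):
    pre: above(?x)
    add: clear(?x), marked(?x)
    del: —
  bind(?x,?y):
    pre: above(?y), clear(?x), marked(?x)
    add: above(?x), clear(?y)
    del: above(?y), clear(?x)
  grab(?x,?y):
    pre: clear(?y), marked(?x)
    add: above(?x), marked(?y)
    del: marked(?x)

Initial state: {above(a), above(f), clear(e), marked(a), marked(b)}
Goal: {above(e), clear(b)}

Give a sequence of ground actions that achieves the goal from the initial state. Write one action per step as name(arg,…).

1. grab(b,e)  →  {above(a), above(b), above(f), clear(e), marked(a), marked(e)}
2. bind(e,b)  →  {above(a), above(e), above(f), clear(b), marked(a), marked(e)}

grab(b,e); bind(e,b)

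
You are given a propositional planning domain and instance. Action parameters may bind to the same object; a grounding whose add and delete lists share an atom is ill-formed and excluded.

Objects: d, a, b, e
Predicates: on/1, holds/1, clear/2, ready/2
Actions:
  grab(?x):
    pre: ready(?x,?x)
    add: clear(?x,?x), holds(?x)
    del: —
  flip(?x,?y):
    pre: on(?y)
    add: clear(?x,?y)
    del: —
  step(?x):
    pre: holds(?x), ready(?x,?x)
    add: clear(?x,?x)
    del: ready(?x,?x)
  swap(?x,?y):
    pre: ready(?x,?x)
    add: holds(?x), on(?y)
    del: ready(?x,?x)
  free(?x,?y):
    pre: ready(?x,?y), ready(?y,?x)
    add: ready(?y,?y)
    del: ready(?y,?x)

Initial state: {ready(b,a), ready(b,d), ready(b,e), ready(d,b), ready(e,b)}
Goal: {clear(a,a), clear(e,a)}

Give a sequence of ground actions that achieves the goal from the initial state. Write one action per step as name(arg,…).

1. free(d,b)  →  {ready(b,a), ready(b,b), ready(b,e), ready(d,b), ready(e,b)}
2. swap(b,a)  →  {holds(b), on(a), ready(b,a), ready(b,e), ready(d,b), ready(e,b)}
3. flip(a,a)  →  {clear(a,a), holds(b), on(a), ready(b,a), ready(b,e), ready(d,b), ready(e,b)}
4. flip(e,a)  →  {clear(a,a), clear(e,a), holds(b), on(a), ready(b,a), ready(b,e), ready(d,b), ready(e,b)}

free(d,b); swap(b,a); flip(a,a); flip(e,a)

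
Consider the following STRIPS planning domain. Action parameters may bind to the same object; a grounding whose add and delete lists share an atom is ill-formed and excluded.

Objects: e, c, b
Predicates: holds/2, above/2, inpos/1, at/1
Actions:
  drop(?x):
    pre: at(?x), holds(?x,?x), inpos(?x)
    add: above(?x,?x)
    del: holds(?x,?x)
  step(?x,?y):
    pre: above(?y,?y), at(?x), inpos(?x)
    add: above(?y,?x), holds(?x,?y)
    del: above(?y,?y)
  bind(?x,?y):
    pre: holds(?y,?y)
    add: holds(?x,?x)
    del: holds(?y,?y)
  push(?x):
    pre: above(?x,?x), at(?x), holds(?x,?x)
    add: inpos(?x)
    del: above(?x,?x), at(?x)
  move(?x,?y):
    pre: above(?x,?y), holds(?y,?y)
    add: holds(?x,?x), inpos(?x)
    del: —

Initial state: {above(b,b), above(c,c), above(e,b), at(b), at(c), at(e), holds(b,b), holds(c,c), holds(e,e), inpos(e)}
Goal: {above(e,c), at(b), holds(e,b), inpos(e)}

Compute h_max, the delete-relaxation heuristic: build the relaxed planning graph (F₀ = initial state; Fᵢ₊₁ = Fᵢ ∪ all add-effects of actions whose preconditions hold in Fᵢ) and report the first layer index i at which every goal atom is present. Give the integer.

F0 = init (10 atoms)
F1 = F0 ∪ {above(b,e), above(c,e), above(e,e), holds(e,b), holds(e,c), inpos(b), inpos(c)}  (17 atoms)
F2 = F1 ∪ {above(b,c), above(c,b), above(e,c), holds(b,c), holds(b,e), holds(c,b), holds(c,e)}  (24 atoms)
goal ⊆ F2  ⇒  h_max = 2

2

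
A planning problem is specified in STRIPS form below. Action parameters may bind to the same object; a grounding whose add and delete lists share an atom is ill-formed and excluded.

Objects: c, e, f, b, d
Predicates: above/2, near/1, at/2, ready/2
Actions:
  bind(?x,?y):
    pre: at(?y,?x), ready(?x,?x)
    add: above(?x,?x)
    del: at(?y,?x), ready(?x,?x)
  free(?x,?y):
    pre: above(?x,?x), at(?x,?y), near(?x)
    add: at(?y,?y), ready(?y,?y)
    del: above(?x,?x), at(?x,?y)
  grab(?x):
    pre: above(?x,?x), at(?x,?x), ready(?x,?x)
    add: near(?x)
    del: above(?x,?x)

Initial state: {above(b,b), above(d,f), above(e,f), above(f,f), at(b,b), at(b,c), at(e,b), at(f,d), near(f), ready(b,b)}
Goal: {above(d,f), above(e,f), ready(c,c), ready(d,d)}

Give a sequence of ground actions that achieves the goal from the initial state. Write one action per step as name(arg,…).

free(f,d); grab(b); bind(b,e); free(b,c)

1. free(f,d)  →  {above(b,b), above(d,f), above(e,f), at(b,b), at(b,c), at(d,d), at(e,b), near(f), ready(b,b), ready(d,d)}
2. grab(b)  →  {above(d,f), above(e,f), at(b,b), at(b,c), at(d,d), at(e,b), near(b), near(f), ready(b,b), ready(d,d)}
3. bind(b,e)  →  {above(b,b), above(d,f), above(e,f), at(b,b), at(b,c), at(d,d), near(b), near(f), ready(d,d)}
4. free(b,c)  →  {above(d,f), above(e,f), at(b,b), at(c,c), at(d,d), near(b), near(f), ready(c,c), ready(d,d)}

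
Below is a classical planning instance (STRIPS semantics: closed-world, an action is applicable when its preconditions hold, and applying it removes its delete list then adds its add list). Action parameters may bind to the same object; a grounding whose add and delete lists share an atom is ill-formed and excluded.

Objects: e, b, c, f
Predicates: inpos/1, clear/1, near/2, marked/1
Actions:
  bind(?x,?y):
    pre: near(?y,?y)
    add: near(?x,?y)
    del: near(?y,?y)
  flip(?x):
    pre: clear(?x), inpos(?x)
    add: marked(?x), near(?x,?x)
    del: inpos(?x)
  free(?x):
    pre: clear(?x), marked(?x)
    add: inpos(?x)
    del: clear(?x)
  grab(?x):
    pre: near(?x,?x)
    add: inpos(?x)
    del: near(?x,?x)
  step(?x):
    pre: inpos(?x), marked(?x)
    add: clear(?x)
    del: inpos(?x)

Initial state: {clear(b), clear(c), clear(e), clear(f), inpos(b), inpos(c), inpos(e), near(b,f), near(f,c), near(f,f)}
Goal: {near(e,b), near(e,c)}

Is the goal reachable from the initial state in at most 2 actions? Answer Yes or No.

1. flip(b)  →  {clear(b), clear(c), clear(e), clear(f), inpos(c), inpos(e), marked(b), near(b,b), near(b,f), near(f,c), near(f,f)}
2. bind(e,b)  →  {clear(b), clear(c), clear(e), clear(f), inpos(c), inpos(e), marked(b), near(b,f), near(e,b), near(f,c), near(f,f)}
3. flip(c)  →  {clear(b), clear(c), clear(e), clear(f), inpos(e), marked(b), marked(c), near(b,f), near(c,c), near(e,b), near(f,c), near(f,f)}
4. bind(e,c)  →  {clear(b), clear(c), clear(e), clear(f), inpos(e), marked(b), marked(c), near(b,f), near(e,b), near(e,c), near(f,c), near(f,f)}
optimal plan length = 4; 4 > 2

No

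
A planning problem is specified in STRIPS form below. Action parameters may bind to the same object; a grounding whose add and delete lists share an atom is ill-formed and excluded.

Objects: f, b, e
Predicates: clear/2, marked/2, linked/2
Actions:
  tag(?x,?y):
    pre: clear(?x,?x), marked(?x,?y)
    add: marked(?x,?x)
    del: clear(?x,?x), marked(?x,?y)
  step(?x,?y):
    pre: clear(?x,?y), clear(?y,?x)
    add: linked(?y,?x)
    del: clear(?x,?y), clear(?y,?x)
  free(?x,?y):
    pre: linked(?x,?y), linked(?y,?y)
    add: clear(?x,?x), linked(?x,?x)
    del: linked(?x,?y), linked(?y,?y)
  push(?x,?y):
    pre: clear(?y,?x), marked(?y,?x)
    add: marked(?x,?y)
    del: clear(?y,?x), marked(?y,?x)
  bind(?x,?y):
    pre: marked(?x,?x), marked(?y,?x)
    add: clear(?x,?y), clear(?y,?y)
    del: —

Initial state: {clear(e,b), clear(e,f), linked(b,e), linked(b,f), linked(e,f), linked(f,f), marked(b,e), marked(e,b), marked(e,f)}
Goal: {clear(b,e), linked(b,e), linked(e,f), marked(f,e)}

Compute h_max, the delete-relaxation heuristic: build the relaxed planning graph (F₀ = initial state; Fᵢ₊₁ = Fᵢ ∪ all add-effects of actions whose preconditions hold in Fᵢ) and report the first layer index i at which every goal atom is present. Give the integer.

F0 = init (9 atoms)
F1 = F0 ∪ {clear(b,b), clear(e,e), linked(b,b), linked(e,e), marked(f,e)}  (14 atoms)
F2 = F1 ∪ {marked(b,b), marked(e,e)}  (16 atoms)
F3 = F2 ∪ {clear(b,e), clear(f,f)}  (18 atoms)
goal ⊆ F3  ⇒  h_max = 3

3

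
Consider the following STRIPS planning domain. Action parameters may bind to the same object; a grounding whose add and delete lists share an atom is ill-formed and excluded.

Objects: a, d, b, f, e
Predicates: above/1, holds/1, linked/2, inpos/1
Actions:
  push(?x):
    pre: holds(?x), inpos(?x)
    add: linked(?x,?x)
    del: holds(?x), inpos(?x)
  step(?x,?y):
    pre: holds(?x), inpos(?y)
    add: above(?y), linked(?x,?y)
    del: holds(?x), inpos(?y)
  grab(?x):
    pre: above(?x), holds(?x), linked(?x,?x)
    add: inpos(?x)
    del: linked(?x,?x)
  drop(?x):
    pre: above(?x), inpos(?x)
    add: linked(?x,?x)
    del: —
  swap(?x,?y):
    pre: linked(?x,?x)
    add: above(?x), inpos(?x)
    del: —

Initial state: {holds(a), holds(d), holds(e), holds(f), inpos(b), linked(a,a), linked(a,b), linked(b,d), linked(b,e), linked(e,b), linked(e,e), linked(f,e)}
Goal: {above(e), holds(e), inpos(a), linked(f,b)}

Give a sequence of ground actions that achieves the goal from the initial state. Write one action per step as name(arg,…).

1. step(f,b)  →  {above(b), holds(a), holds(d), holds(e), linked(a,a), linked(a,b), linked(b,d), linked(b,e), linked(e,b), linked(e,e), linked(f,b), linked(f,e)}
2. swap(a,a)  →  {above(a), above(b), holds(a), holds(d), holds(e), inpos(a), linked(a,a), linked(a,b), linked(b,d), linked(b,e), linked(e,b), linked(e,e), linked(f,b), linked(f,e)}
3. swap(e,a)  →  {above(a), above(b), above(e), holds(a), holds(d), holds(e), inpos(a), inpos(e), linked(a,a), linked(a,b), linked(b,d), linked(b,e), linked(e,b), linked(e,e), linked(f,b), linked(f,e)}

step(f,b); swap(a,a); swap(e,a)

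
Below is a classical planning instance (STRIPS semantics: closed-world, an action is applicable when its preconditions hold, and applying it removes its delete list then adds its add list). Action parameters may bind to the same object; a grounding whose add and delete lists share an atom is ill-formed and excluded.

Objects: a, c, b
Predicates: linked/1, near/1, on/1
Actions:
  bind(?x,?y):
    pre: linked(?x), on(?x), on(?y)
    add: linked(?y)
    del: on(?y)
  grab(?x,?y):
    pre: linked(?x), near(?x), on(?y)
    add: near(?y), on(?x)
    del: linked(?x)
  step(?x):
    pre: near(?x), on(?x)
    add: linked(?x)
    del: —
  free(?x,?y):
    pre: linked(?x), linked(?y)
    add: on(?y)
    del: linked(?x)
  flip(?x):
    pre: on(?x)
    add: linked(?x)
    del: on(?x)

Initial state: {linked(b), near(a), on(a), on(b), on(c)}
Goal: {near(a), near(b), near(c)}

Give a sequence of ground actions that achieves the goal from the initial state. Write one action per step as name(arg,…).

1. bind(b,a)  →  {linked(a), linked(b), near(a), on(b), on(c)}
2. grab(a,b)  →  {linked(b), near(a), near(b), on(a), on(b), on(c)}
3. grab(b,c)  →  {near(a), near(b), near(c), on(a), on(b), on(c)}

bind(b,a); grab(a,b); grab(b,c)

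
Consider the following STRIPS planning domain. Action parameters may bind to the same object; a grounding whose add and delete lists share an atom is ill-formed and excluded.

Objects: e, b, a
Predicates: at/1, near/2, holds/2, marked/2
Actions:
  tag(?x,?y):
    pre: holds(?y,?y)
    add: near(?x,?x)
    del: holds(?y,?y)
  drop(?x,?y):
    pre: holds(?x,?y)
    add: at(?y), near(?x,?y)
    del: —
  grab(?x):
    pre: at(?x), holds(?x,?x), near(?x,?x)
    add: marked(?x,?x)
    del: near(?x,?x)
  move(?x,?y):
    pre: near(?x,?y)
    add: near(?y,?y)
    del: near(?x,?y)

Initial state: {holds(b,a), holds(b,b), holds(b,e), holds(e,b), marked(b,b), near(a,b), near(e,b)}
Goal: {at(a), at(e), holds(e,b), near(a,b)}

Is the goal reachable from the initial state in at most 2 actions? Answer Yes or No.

Yes

1. drop(b,e)  →  {at(e), holds(b,a), holds(b,b), holds(b,e), holds(e,b), marked(b,b), near(a,b), near(b,e), near(e,b)}
2. drop(b,a)  →  {at(a), at(e), holds(b,a), holds(b,b), holds(b,e), holds(e,b), marked(b,b), near(a,b), near(b,a), near(b,e), near(e,b)}
optimal plan length = 2; 2 ≤ 2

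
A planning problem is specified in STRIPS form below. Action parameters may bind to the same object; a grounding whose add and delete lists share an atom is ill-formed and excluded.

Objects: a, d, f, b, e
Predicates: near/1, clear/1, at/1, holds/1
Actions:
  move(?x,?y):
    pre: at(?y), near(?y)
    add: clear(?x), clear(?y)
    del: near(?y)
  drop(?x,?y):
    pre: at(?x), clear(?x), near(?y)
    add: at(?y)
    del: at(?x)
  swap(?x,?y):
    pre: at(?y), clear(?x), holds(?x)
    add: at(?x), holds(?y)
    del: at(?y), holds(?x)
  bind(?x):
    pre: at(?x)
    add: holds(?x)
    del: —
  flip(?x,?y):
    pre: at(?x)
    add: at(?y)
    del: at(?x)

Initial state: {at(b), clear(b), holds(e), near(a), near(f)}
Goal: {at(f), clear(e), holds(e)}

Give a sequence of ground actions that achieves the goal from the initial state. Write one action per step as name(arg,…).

drop(b,f); move(e,f)

1. drop(b,f)  →  {at(f), clear(b), holds(e), near(a), near(f)}
2. move(e,f)  →  {at(f), clear(b), clear(e), clear(f), holds(e), near(a)}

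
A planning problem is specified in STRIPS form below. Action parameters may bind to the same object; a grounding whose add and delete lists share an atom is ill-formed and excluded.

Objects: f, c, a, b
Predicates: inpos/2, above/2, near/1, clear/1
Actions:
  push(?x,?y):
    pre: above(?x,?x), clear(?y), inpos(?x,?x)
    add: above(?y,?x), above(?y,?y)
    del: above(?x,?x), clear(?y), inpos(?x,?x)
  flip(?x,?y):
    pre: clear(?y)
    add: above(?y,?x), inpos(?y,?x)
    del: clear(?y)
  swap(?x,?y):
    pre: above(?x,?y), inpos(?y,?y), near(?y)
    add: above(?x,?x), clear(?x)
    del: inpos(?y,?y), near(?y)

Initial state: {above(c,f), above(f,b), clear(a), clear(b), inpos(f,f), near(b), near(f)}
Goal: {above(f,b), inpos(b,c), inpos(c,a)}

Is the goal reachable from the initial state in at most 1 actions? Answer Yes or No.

1. flip(c,b)  →  {above(b,c), above(c,f), above(f,b), clear(a), inpos(b,c), inpos(f,f), near(b), near(f)}
2. swap(c,f)  →  {above(b,c), above(c,c), above(c,f), above(f,b), clear(a), clear(c), inpos(b,c), near(b)}
3. flip(a,c)  →  {above(b,c), above(c,a), above(c,c), above(c,f), above(f,b), clear(a), inpos(b,c), inpos(c,a), near(b)}
optimal plan length = 3; 3 > 1

No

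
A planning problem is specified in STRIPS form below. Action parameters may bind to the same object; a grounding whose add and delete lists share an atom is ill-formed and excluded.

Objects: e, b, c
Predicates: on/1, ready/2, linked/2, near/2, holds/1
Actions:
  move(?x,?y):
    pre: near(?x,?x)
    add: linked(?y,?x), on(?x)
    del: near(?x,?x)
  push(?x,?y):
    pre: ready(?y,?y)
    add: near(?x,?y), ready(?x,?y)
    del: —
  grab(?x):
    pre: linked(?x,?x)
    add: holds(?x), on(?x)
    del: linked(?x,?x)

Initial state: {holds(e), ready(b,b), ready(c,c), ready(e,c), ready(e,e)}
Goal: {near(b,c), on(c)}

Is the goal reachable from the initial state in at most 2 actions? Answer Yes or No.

No

1. push(b,c)  →  {holds(e), near(b,c), ready(b,b), ready(b,c), ready(c,c), ready(e,c), ready(e,e)}
2. push(c,c)  →  {holds(e), near(b,c), near(c,c), ready(b,b), ready(b,c), ready(c,c), ready(e,c), ready(e,e)}
3. move(c,e)  →  {holds(e), linked(e,c), near(b,c), on(c), ready(b,b), ready(b,c), ready(c,c), ready(e,c), ready(e,e)}
optimal plan length = 3; 3 > 2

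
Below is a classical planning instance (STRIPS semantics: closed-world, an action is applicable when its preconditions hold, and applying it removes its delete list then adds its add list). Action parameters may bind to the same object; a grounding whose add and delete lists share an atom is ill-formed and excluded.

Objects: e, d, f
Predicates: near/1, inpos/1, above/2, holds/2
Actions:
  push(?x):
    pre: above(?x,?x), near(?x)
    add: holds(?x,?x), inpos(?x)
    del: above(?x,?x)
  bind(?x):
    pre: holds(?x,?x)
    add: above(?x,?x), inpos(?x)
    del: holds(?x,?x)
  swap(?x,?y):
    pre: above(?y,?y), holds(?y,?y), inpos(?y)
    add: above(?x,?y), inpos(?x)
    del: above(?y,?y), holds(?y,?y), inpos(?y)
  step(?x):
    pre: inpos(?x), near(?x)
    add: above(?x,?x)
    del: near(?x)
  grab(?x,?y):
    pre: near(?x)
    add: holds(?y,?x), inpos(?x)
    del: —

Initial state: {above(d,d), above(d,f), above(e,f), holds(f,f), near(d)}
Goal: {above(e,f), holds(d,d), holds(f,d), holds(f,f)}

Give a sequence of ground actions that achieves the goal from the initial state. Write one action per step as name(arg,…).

1. push(d)  →  {above(d,f), above(e,f), holds(d,d), holds(f,f), inpos(d), near(d)}
2. grab(d,f)  →  {above(d,f), above(e,f), holds(d,d), holds(f,d), holds(f,f), inpos(d), near(d)}

push(d); grab(d,f)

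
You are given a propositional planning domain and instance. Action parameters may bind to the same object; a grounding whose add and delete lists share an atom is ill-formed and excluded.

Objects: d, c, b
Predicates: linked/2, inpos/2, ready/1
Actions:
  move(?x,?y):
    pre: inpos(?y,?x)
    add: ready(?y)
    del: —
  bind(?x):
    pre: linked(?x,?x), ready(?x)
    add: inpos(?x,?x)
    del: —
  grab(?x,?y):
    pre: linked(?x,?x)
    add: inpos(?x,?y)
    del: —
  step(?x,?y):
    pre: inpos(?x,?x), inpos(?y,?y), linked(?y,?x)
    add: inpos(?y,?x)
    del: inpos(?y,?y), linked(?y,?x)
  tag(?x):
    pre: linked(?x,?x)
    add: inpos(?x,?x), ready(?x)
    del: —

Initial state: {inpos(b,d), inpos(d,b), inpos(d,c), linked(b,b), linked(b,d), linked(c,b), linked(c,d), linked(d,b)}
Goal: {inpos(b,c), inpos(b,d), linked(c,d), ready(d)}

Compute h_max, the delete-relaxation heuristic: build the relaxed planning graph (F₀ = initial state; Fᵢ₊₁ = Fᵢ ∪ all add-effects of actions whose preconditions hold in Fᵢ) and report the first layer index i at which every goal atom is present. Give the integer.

F0 = init (8 atoms)
F1 = F0 ∪ {inpos(b,b), inpos(b,c), ready(b), ready(d)}  (12 atoms)
goal ⊆ F1  ⇒  h_max = 1

1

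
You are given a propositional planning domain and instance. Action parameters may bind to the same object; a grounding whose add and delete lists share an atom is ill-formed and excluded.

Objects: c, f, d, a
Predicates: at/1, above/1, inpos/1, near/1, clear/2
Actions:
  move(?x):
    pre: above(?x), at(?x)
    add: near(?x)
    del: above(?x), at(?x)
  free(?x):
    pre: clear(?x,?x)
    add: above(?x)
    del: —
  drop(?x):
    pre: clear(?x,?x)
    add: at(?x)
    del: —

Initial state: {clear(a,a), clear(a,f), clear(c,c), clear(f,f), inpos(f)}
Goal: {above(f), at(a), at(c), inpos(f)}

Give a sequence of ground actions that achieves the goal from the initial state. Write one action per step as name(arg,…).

1. free(f)  →  {above(f), clear(a,a), clear(a,f), clear(c,c), clear(f,f), inpos(f)}
2. drop(c)  →  {above(f), at(c), clear(a,a), clear(a,f), clear(c,c), clear(f,f), inpos(f)}
3. drop(a)  →  {above(f), at(a), at(c), clear(a,a), clear(a,f), clear(c,c), clear(f,f), inpos(f)}

free(f); drop(c); drop(a)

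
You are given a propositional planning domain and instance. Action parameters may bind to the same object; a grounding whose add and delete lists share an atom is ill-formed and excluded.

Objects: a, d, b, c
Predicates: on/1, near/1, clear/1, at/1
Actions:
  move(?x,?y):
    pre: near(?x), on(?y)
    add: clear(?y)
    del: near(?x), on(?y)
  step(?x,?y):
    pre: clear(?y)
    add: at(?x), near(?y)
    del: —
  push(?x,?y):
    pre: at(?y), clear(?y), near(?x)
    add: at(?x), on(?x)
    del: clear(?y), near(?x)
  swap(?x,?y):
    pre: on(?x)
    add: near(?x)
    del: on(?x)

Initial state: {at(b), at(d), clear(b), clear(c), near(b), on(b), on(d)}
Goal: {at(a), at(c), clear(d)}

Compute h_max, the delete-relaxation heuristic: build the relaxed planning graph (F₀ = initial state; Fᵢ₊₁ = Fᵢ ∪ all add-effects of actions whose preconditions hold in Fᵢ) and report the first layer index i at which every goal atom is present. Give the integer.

F0 = init (7 atoms)
F1 = F0 ∪ {at(a), at(c), clear(d), near(c), near(d)}  (12 atoms)
goal ⊆ F1  ⇒  h_max = 1

1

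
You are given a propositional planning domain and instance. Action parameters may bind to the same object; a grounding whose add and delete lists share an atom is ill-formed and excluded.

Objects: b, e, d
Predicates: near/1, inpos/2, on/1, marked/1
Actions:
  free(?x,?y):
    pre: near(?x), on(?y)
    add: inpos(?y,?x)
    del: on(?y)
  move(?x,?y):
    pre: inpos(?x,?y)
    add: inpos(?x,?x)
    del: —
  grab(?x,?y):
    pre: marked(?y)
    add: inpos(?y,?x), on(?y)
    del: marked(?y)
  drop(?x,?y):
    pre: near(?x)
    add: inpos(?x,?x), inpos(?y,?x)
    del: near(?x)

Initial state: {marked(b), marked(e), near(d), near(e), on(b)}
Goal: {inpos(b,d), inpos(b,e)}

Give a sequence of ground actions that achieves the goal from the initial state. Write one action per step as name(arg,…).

1. free(e,b)  →  {inpos(b,e), marked(b), marked(e), near(d), near(e)}
2. grab(d,b)  →  {inpos(b,d), inpos(b,e), marked(e), near(d), near(e), on(b)}

free(e,b); grab(d,b)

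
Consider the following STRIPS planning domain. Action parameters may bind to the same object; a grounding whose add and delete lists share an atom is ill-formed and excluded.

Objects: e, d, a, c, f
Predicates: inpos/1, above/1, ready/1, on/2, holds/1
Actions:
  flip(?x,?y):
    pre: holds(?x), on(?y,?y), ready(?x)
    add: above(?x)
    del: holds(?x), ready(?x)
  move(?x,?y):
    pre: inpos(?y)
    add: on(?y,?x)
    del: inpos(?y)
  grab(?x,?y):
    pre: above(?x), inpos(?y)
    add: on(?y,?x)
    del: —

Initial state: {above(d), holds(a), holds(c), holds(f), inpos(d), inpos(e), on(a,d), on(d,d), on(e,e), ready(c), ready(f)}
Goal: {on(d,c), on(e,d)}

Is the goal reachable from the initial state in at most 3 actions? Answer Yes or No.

1. move(d,e)  →  {above(d), holds(a), holds(c), holds(f), inpos(d), on(a,d), on(d,d), on(e,d), on(e,e), ready(c), ready(f)}
2. move(c,d)  →  {above(d), holds(a), holds(c), holds(f), on(a,d), on(d,c), on(d,d), on(e,d), on(e,e), ready(c), ready(f)}
optimal plan length = 2; 2 ≤ 3

Yes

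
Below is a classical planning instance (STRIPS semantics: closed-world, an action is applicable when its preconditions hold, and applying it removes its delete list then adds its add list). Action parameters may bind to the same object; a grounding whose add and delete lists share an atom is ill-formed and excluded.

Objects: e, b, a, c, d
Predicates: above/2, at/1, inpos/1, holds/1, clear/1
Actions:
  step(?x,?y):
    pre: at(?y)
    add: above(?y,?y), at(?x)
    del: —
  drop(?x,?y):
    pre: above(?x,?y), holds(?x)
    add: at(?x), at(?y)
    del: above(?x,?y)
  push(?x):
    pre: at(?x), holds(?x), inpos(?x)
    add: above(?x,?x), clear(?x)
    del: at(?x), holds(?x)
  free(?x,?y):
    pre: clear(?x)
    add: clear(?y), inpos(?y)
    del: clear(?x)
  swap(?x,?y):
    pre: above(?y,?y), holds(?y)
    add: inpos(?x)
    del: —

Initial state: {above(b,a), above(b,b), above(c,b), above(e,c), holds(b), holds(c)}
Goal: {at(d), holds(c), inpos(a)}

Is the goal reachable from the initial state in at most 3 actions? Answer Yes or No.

1. drop(b,b)  →  {above(b,a), above(c,b), above(e,c), at(b), holds(b), holds(c)}
2. step(d,b)  →  {above(b,a), above(b,b), above(c,b), above(e,c), at(b), at(d), holds(b), holds(c)}
3. swap(a,b)  →  {above(b,a), above(b,b), above(c,b), above(e,c), at(b), at(d), holds(b), holds(c), inpos(a)}
optimal plan length = 3; 3 ≤ 3

Yes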